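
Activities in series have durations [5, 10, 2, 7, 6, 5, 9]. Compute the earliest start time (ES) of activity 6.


Activity 6 starts after activities 1 through 5 complete.
Predecessor durations: [5, 10, 2, 7, 6]
ES = 5 + 10 + 2 + 7 + 6 = 30

30


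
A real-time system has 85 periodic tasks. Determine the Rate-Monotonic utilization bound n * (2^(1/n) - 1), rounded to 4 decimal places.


Compute 2^(1/85) = 1.0081880126
Subtract 1: 1.0081880126 - 1 = 0.0081880126
Multiply by n: 85 * 0.0081880126 = 0.6959810710
Round to 4 dp: 0.6960

0.6960


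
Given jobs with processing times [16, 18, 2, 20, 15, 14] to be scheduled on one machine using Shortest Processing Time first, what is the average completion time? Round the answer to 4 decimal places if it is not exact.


Sort jobs by processing time (SPT order): [2, 14, 15, 16, 18, 20]
Compute completion times sequentially:
  Job 1: processing = 2, completes at 2
  Job 2: processing = 14, completes at 16
  Job 3: processing = 15, completes at 31
  Job 4: processing = 16, completes at 47
  Job 5: processing = 18, completes at 65
  Job 6: processing = 20, completes at 85
Sum of completion times = 246
Average completion time = 246/6 = 41.0

41.0


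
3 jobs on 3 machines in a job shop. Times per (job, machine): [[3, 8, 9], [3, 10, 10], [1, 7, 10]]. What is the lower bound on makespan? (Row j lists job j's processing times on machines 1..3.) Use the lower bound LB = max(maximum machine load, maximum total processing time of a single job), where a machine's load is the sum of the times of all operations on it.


Machine loads:
  Machine 1: 3 + 3 + 1 = 7
  Machine 2: 8 + 10 + 7 = 25
  Machine 3: 9 + 10 + 10 = 29
Max machine load = 29
Job totals:
  Job 1: 20
  Job 2: 23
  Job 3: 18
Max job total = 23
Lower bound = max(29, 23) = 29

29


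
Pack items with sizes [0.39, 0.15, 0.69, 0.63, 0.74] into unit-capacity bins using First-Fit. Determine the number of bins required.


Place items sequentially using First-Fit:
  Item 0.39 -> new Bin 1
  Item 0.15 -> Bin 1 (now 0.54)
  Item 0.69 -> new Bin 2
  Item 0.63 -> new Bin 3
  Item 0.74 -> new Bin 4
Total bins used = 4

4


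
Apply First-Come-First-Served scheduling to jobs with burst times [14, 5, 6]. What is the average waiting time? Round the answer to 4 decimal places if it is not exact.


FCFS order (as given): [14, 5, 6]
Waiting times:
  Job 1: wait = 0
  Job 2: wait = 14
  Job 3: wait = 19
Sum of waiting times = 33
Average waiting time = 33/3 = 11.0

11.0


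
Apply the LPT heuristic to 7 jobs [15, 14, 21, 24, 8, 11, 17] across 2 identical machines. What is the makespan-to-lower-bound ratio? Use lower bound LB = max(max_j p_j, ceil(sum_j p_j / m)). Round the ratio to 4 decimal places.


LPT order: [24, 21, 17, 15, 14, 11, 8]
Machine loads after assignment: [58, 52]
LPT makespan = 58
Lower bound = max(max_job, ceil(total/2)) = max(24, 55) = 55
Ratio = 58 / 55 = 1.0545

1.0545


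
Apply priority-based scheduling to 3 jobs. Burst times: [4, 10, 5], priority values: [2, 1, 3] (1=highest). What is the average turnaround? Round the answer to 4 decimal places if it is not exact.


Sort by priority (ascending = highest first):
Order: [(1, 10), (2, 4), (3, 5)]
Completion times:
  Priority 1, burst=10, C=10
  Priority 2, burst=4, C=14
  Priority 3, burst=5, C=19
Average turnaround = 43/3 = 14.3333

14.3333


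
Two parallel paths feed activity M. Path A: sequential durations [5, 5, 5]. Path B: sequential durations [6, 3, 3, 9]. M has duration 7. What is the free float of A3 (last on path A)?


ES(A3) = sum of predecessors on chain A = 10
EF(A3) = ES + duration = 10 + 5 = 15
Successor of A3 is M. ES(M) = max(sum(A), sum(B)) = max(15, 21) = 21
Free float = ES(successor) - EF(current) = 21 - 15 = 6

6


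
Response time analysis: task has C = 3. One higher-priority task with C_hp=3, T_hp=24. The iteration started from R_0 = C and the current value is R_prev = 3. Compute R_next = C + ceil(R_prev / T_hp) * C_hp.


R_next = C + ceil(R_prev / T_hp) * C_hp
ceil(3 / 24) = ceil(0.125) = 1
Interference = 1 * 3 = 3
R_next = 3 + 3 = 6

6


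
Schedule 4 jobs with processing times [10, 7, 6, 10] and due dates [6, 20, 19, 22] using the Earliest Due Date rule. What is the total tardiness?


Sort by due date (EDD order): [(10, 6), (6, 19), (7, 20), (10, 22)]
Compute completion times and tardiness:
  Job 1: p=10, d=6, C=10, tardiness=max(0,10-6)=4
  Job 2: p=6, d=19, C=16, tardiness=max(0,16-19)=0
  Job 3: p=7, d=20, C=23, tardiness=max(0,23-20)=3
  Job 4: p=10, d=22, C=33, tardiness=max(0,33-22)=11
Total tardiness = 18

18


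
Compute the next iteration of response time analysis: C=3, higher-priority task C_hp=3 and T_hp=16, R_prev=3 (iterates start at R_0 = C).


R_next = C + ceil(R_prev / T_hp) * C_hp
ceil(3 / 16) = ceil(0.1875) = 1
Interference = 1 * 3 = 3
R_next = 3 + 3 = 6

6


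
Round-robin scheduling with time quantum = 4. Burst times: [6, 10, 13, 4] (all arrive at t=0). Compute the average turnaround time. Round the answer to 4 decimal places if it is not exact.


Time quantum = 4
Execution trace:
  J1 runs 4 units, time = 4
  J2 runs 4 units, time = 8
  J3 runs 4 units, time = 12
  J4 runs 4 units, time = 16
  J1 runs 2 units, time = 18
  J2 runs 4 units, time = 22
  J3 runs 4 units, time = 26
  J2 runs 2 units, time = 28
  J3 runs 4 units, time = 32
  J3 runs 1 units, time = 33
Finish times: [18, 28, 33, 16]
Average turnaround = 95/4 = 23.75

23.75


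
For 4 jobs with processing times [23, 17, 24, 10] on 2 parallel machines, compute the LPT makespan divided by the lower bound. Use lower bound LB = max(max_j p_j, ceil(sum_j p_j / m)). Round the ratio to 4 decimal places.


LPT order: [24, 23, 17, 10]
Machine loads after assignment: [34, 40]
LPT makespan = 40
Lower bound = max(max_job, ceil(total/2)) = max(24, 37) = 37
Ratio = 40 / 37 = 1.0811

1.0811


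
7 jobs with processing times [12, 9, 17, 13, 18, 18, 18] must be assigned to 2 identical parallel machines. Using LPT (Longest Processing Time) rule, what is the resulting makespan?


Sort jobs in decreasing order (LPT): [18, 18, 18, 17, 13, 12, 9]
Assign each job to the least loaded machine:
  Machine 1: jobs [18, 18, 12, 9], load = 57
  Machine 2: jobs [18, 17, 13], load = 48
Makespan = max load = 57

57


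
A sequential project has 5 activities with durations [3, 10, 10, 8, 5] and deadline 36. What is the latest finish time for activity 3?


LF(activity 3) = deadline - sum of successor durations
Successors: activities 4 through 5 with durations [8, 5]
Sum of successor durations = 13
LF = 36 - 13 = 23

23


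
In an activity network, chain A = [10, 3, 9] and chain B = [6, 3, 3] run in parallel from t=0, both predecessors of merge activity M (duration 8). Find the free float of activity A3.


ES(A3) = sum of predecessors on chain A = 13
EF(A3) = ES + duration = 13 + 9 = 22
Successor of A3 is M. ES(M) = max(sum(A), sum(B)) = max(22, 12) = 22
Free float = ES(successor) - EF(current) = 22 - 22 = 0

0


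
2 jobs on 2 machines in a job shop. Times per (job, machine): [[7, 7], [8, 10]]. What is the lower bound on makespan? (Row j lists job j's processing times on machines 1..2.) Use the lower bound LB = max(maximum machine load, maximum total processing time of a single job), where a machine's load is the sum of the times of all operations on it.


Machine loads:
  Machine 1: 7 + 8 = 15
  Machine 2: 7 + 10 = 17
Max machine load = 17
Job totals:
  Job 1: 14
  Job 2: 18
Max job total = 18
Lower bound = max(17, 18) = 18

18


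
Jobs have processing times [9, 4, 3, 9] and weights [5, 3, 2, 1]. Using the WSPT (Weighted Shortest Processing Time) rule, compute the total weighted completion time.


Compute p/w ratios and sort ascending (WSPT): [(4, 3), (3, 2), (9, 5), (9, 1)]
Compute weighted completion times:
  Job (p=4,w=3): C=4, w*C=3*4=12
  Job (p=3,w=2): C=7, w*C=2*7=14
  Job (p=9,w=5): C=16, w*C=5*16=80
  Job (p=9,w=1): C=25, w*C=1*25=25
Total weighted completion time = 131

131


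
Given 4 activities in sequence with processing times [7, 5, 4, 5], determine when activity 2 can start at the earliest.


Activity 2 starts after activities 1 through 1 complete.
Predecessor durations: [7]
ES = 7 = 7

7


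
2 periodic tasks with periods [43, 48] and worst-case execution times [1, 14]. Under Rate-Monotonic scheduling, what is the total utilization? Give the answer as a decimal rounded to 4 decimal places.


Compute individual utilizations (exact fractions):
  Task 1: C/T = 1/43 (approx. 0.0233)
  Task 2: C/T = 14/48 = 7/24 (approx. 0.2917)
Total utilization U = 1/43 + 7/24 = 325/1032
Rounded to 4 decimal places: U = 0.3149
RM (Liu & Layland) bound for 2 tasks = 0.828427; compare with U = 325/1032 (approx. 0.314922)
U <= bound, so schedulable by RM sufficient condition.

0.3149


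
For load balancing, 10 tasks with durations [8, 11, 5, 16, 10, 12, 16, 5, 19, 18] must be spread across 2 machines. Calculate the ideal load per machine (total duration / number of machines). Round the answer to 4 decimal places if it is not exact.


Total processing time = 8 + 11 + 5 + 16 + 10 + 12 + 16 + 5 + 19 + 18 = 120
Number of machines = 2
Ideal balanced load = 120 / 2 = 60.0

60.0


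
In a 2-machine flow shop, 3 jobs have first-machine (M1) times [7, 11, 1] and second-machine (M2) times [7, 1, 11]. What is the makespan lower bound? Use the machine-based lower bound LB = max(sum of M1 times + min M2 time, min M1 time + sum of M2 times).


LB1 = sum(M1 times) + min(M2 times) = 19 + 1 = 20
LB2 = min(M1 times) + sum(M2 times) = 1 + 19 = 20
Lower bound = max(LB1, LB2) = max(20, 20) = 20

20


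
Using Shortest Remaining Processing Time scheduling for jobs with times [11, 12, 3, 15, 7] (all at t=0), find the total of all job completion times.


Since all jobs arrive at t=0, SRPT equals SPT ordering.
SPT order: [3, 7, 11, 12, 15]
Completion times:
  Job 1: p=3, C=3
  Job 2: p=7, C=10
  Job 3: p=11, C=21
  Job 4: p=12, C=33
  Job 5: p=15, C=48
Total completion time = 3 + 10 + 21 + 33 + 48 = 115

115


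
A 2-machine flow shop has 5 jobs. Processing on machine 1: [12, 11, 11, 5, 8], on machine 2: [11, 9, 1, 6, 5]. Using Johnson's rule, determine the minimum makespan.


Apply Johnson's rule:
  Group 1 (a <= b): [(4, 5, 6)]
  Group 2 (a > b): [(1, 12, 11), (2, 11, 9), (5, 8, 5), (3, 11, 1)]
Optimal job order: [4, 1, 2, 5, 3]
Schedule:
  Job 4: M1 done at 5, M2 done at 11
  Job 1: M1 done at 17, M2 done at 28
  Job 2: M1 done at 28, M2 done at 37
  Job 5: M1 done at 36, M2 done at 42
  Job 3: M1 done at 47, M2 done at 48
Makespan = 48

48


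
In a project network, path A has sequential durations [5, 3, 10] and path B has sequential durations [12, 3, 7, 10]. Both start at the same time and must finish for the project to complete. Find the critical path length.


Path A total = 5 + 3 + 10 = 18
Path B total = 12 + 3 + 7 + 10 = 32
Critical path = longest path = max(18, 32) = 32

32


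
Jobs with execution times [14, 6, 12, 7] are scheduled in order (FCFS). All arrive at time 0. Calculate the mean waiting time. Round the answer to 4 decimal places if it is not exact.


FCFS order (as given): [14, 6, 12, 7]
Waiting times:
  Job 1: wait = 0
  Job 2: wait = 14
  Job 3: wait = 20
  Job 4: wait = 32
Sum of waiting times = 66
Average waiting time = 66/4 = 16.5

16.5


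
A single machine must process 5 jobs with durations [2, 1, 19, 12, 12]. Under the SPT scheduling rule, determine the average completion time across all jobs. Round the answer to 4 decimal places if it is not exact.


Sort jobs by processing time (SPT order): [1, 2, 12, 12, 19]
Compute completion times sequentially:
  Job 1: processing = 1, completes at 1
  Job 2: processing = 2, completes at 3
  Job 3: processing = 12, completes at 15
  Job 4: processing = 12, completes at 27
  Job 5: processing = 19, completes at 46
Sum of completion times = 92
Average completion time = 92/5 = 18.4

18.4


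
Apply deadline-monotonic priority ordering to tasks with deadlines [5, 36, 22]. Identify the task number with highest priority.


Sort tasks by relative deadline (ascending):
  Task 1: deadline = 5
  Task 3: deadline = 22
  Task 2: deadline = 36
Priority order (highest first): [1, 3, 2]
Highest priority task = 1

1


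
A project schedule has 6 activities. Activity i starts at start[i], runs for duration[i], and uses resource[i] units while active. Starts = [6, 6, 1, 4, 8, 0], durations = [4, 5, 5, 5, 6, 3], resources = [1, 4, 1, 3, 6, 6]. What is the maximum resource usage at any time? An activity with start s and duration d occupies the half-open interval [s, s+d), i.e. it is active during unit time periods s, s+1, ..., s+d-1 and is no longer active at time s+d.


Each activity i is active on [start_i, start_i + duration_i).
Compute total resource usage per time slot:
  t=0: active resources = [6], total = 6
  t=1: active resources = [1, 6], total = 7
  t=2: active resources = [1, 6], total = 7
  t=3: active resources = [1], total = 1
  t=4: active resources = [1, 3], total = 4
  t=5: active resources = [1, 3], total = 4
  t=6: active resources = [1, 4, 3], total = 8
  t=7: active resources = [1, 4, 3], total = 8
  t=8: active resources = [1, 4, 3, 6], total = 14
  t=9: active resources = [1, 4, 6], total = 11
  t=10: active resources = [4, 6], total = 10
  t=11: active resources = [6], total = 6
  t=12: active resources = [6], total = 6
  t=13: active resources = [6], total = 6
Peak resource demand = 14

14


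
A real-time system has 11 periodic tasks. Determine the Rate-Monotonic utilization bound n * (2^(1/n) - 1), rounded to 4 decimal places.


Compute 2^(1/11) = 1.0650410894
Subtract 1: 1.0650410894 - 1 = 0.0650410894
Multiply by n: 11 * 0.0650410894 = 0.7154519834
Round to 4 dp: 0.7155

0.7155


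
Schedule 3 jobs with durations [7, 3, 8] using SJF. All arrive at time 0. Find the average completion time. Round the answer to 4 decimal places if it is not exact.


SJF order (ascending): [3, 7, 8]
Completion times:
  Job 1: burst=3, C=3
  Job 2: burst=7, C=10
  Job 3: burst=8, C=18
Average completion = 31/3 = 10.3333

10.3333


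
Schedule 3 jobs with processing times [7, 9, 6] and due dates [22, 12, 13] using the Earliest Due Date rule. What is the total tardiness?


Sort by due date (EDD order): [(9, 12), (6, 13), (7, 22)]
Compute completion times and tardiness:
  Job 1: p=9, d=12, C=9, tardiness=max(0,9-12)=0
  Job 2: p=6, d=13, C=15, tardiness=max(0,15-13)=2
  Job 3: p=7, d=22, C=22, tardiness=max(0,22-22)=0
Total tardiness = 2

2


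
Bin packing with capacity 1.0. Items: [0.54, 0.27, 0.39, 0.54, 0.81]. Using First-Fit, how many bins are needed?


Place items sequentially using First-Fit:
  Item 0.54 -> new Bin 1
  Item 0.27 -> Bin 1 (now 0.81)
  Item 0.39 -> new Bin 2
  Item 0.54 -> Bin 2 (now 0.93)
  Item 0.81 -> new Bin 3
Total bins used = 3

3


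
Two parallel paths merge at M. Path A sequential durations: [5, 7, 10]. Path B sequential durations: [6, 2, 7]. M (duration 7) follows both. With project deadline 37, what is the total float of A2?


Forward pass: ES(A2) = sum of predecessors on chain A = 5
EF = ES + duration = 5 + 7 = 12
Backward pass: LF(M) = deadline = 37; LS(M) = 37 - 7 = 30
LF(A2) = LS(M) - sum(successors on chain A) = 30 - 10 = 20
LS = LF - duration = 20 - 7 = 13
Total float = LS - ES = 13 - 5 = 8

8


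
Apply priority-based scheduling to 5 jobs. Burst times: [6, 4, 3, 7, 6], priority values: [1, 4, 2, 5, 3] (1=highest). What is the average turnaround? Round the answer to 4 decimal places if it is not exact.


Sort by priority (ascending = highest first):
Order: [(1, 6), (2, 3), (3, 6), (4, 4), (5, 7)]
Completion times:
  Priority 1, burst=6, C=6
  Priority 2, burst=3, C=9
  Priority 3, burst=6, C=15
  Priority 4, burst=4, C=19
  Priority 5, burst=7, C=26
Average turnaround = 75/5 = 15.0

15.0


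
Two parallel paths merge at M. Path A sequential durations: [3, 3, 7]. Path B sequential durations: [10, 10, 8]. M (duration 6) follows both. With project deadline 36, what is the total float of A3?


Forward pass: ES(A3) = sum of predecessors on chain A = 6
EF = ES + duration = 6 + 7 = 13
Backward pass: LF(M) = deadline = 36; LS(M) = 36 - 6 = 30
LF(A3) = LS(M) - sum(successors on chain A) = 30 - 0 = 30
LS = LF - duration = 30 - 7 = 23
Total float = LS - ES = 23 - 6 = 17

17


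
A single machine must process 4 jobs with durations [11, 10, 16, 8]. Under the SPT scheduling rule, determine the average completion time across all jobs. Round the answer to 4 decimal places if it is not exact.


Sort jobs by processing time (SPT order): [8, 10, 11, 16]
Compute completion times sequentially:
  Job 1: processing = 8, completes at 8
  Job 2: processing = 10, completes at 18
  Job 3: processing = 11, completes at 29
  Job 4: processing = 16, completes at 45
Sum of completion times = 100
Average completion time = 100/4 = 25.0

25.0


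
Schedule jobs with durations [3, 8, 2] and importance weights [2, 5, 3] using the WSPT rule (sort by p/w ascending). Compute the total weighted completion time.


Compute p/w ratios and sort ascending (WSPT): [(2, 3), (3, 2), (8, 5)]
Compute weighted completion times:
  Job (p=2,w=3): C=2, w*C=3*2=6
  Job (p=3,w=2): C=5, w*C=2*5=10
  Job (p=8,w=5): C=13, w*C=5*13=65
Total weighted completion time = 81

81


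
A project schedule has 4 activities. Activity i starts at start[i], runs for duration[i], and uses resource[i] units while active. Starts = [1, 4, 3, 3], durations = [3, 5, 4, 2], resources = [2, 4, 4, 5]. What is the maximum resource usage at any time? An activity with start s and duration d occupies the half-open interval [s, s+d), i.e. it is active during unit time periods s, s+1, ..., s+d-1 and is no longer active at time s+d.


Each activity i is active on [start_i, start_i + duration_i).
Compute total resource usage per time slot:
  t=0: active resources = [], total = 0
  t=1: active resources = [2], total = 2
  t=2: active resources = [2], total = 2
  t=3: active resources = [2, 4, 5], total = 11
  t=4: active resources = [4, 4, 5], total = 13
  t=5: active resources = [4, 4], total = 8
  t=6: active resources = [4, 4], total = 8
  t=7: active resources = [4], total = 4
  t=8: active resources = [4], total = 4
Peak resource demand = 13

13


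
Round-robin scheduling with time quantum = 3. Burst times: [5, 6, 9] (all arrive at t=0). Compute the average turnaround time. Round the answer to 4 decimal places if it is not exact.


Time quantum = 3
Execution trace:
  J1 runs 3 units, time = 3
  J2 runs 3 units, time = 6
  J3 runs 3 units, time = 9
  J1 runs 2 units, time = 11
  J2 runs 3 units, time = 14
  J3 runs 3 units, time = 17
  J3 runs 3 units, time = 20
Finish times: [11, 14, 20]
Average turnaround = 45/3 = 15.0

15.0


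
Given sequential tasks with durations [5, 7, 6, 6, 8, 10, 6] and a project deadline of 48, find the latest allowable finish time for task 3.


LF(activity 3) = deadline - sum of successor durations
Successors: activities 4 through 7 with durations [6, 8, 10, 6]
Sum of successor durations = 30
LF = 48 - 30 = 18

18


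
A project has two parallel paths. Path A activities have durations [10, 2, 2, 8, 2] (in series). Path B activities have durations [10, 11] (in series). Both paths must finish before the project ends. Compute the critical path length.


Path A total = 10 + 2 + 2 + 8 + 2 = 24
Path B total = 10 + 11 = 21
Critical path = longest path = max(24, 21) = 24

24


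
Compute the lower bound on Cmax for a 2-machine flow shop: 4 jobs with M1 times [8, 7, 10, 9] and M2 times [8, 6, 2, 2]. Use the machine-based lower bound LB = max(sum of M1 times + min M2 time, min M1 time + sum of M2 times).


LB1 = sum(M1 times) + min(M2 times) = 34 + 2 = 36
LB2 = min(M1 times) + sum(M2 times) = 7 + 18 = 25
Lower bound = max(LB1, LB2) = max(36, 25) = 36

36


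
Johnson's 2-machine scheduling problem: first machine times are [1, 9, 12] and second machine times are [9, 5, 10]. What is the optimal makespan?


Apply Johnson's rule:
  Group 1 (a <= b): [(1, 1, 9)]
  Group 2 (a > b): [(3, 12, 10), (2, 9, 5)]
Optimal job order: [1, 3, 2]
Schedule:
  Job 1: M1 done at 1, M2 done at 10
  Job 3: M1 done at 13, M2 done at 23
  Job 2: M1 done at 22, M2 done at 28
Makespan = 28

28


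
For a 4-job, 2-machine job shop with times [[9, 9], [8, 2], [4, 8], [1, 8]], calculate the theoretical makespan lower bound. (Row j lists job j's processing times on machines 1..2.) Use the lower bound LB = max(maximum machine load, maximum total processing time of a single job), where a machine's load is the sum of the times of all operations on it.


Machine loads:
  Machine 1: 9 + 8 + 4 + 1 = 22
  Machine 2: 9 + 2 + 8 + 8 = 27
Max machine load = 27
Job totals:
  Job 1: 18
  Job 2: 10
  Job 3: 12
  Job 4: 9
Max job total = 18
Lower bound = max(27, 18) = 27

27


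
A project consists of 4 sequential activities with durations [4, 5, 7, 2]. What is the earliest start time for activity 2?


Activity 2 starts after activities 1 through 1 complete.
Predecessor durations: [4]
ES = 4 = 4

4


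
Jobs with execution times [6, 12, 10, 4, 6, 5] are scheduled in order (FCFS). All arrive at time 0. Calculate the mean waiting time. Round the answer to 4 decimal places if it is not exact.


FCFS order (as given): [6, 12, 10, 4, 6, 5]
Waiting times:
  Job 1: wait = 0
  Job 2: wait = 6
  Job 3: wait = 18
  Job 4: wait = 28
  Job 5: wait = 32
  Job 6: wait = 38
Sum of waiting times = 122
Average waiting time = 122/6 = 20.3333

20.3333


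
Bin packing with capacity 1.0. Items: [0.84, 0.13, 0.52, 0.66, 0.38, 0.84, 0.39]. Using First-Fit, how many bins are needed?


Place items sequentially using First-Fit:
  Item 0.84 -> new Bin 1
  Item 0.13 -> Bin 1 (now 0.97)
  Item 0.52 -> new Bin 2
  Item 0.66 -> new Bin 3
  Item 0.38 -> Bin 2 (now 0.9)
  Item 0.84 -> new Bin 4
  Item 0.39 -> new Bin 5
Total bins used = 5

5


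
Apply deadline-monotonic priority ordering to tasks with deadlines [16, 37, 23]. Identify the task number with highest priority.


Sort tasks by relative deadline (ascending):
  Task 1: deadline = 16
  Task 3: deadline = 23
  Task 2: deadline = 37
Priority order (highest first): [1, 3, 2]
Highest priority task = 1

1


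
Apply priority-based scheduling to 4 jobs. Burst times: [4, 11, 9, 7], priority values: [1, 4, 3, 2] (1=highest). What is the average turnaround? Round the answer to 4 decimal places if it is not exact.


Sort by priority (ascending = highest first):
Order: [(1, 4), (2, 7), (3, 9), (4, 11)]
Completion times:
  Priority 1, burst=4, C=4
  Priority 2, burst=7, C=11
  Priority 3, burst=9, C=20
  Priority 4, burst=11, C=31
Average turnaround = 66/4 = 16.5

16.5


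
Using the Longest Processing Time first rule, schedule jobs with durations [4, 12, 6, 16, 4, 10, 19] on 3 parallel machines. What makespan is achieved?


Sort jobs in decreasing order (LPT): [19, 16, 12, 10, 6, 4, 4]
Assign each job to the least loaded machine:
  Machine 1: jobs [19, 4], load = 23
  Machine 2: jobs [16, 6, 4], load = 26
  Machine 3: jobs [12, 10], load = 22
Makespan = max load = 26

26


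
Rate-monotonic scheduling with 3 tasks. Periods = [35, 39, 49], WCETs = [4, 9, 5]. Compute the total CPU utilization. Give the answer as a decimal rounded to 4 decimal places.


Compute individual utilizations (exact fractions):
  Task 1: C/T = 4/35 (approx. 0.1143)
  Task 2: C/T = 9/39 = 3/13 (approx. 0.2308)
  Task 3: C/T = 5/49 (approx. 0.102)
Total utilization U = 4/35 + 3/13 + 5/49 = 1424/3185
Rounded to 4 decimal places: U = 0.4471
RM (Liu & Layland) bound for 3 tasks = 0.779763; compare with U = 1424/3185 (approx. 0.447096)
U <= bound, so schedulable by RM sufficient condition.

0.4471


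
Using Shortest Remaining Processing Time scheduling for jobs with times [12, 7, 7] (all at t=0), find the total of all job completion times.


Since all jobs arrive at t=0, SRPT equals SPT ordering.
SPT order: [7, 7, 12]
Completion times:
  Job 1: p=7, C=7
  Job 2: p=7, C=14
  Job 3: p=12, C=26
Total completion time = 7 + 14 + 26 = 47

47


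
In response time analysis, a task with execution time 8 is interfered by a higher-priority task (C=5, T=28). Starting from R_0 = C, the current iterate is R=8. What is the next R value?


R_next = C + ceil(R_prev / T_hp) * C_hp
ceil(8 / 28) = ceil(0.2857) = 1
Interference = 1 * 5 = 5
R_next = 8 + 5 = 13

13


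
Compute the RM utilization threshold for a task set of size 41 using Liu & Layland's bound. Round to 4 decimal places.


Compute 2^(1/41) = 1.0170497444
Subtract 1: 1.0170497444 - 1 = 0.0170497444
Multiply by n: 41 * 0.0170497444 = 0.6990395204
Round to 4 dp: 0.6990

0.6990


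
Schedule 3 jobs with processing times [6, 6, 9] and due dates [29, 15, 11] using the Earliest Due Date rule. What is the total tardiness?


Sort by due date (EDD order): [(9, 11), (6, 15), (6, 29)]
Compute completion times and tardiness:
  Job 1: p=9, d=11, C=9, tardiness=max(0,9-11)=0
  Job 2: p=6, d=15, C=15, tardiness=max(0,15-15)=0
  Job 3: p=6, d=29, C=21, tardiness=max(0,21-29)=0
Total tardiness = 0

0


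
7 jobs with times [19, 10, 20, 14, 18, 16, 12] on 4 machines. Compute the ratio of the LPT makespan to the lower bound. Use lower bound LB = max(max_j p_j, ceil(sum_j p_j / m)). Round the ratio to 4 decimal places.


LPT order: [20, 19, 18, 16, 14, 12, 10]
Machine loads after assignment: [20, 29, 30, 30]
LPT makespan = 30
Lower bound = max(max_job, ceil(total/4)) = max(20, 28) = 28
Ratio = 30 / 28 = 1.0714

1.0714


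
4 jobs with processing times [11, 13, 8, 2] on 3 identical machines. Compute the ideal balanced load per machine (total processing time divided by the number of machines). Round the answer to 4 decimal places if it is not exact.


Total processing time = 11 + 13 + 8 + 2 = 34
Number of machines = 3
Ideal balanced load = 34 / 3 = 11.3333

11.3333


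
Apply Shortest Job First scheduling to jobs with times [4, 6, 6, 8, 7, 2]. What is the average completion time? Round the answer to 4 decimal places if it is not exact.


SJF order (ascending): [2, 4, 6, 6, 7, 8]
Completion times:
  Job 1: burst=2, C=2
  Job 2: burst=4, C=6
  Job 3: burst=6, C=12
  Job 4: burst=6, C=18
  Job 5: burst=7, C=25
  Job 6: burst=8, C=33
Average completion = 96/6 = 16.0

16.0


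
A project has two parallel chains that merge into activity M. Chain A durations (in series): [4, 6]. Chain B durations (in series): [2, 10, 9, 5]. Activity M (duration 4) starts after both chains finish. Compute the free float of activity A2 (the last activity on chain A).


ES(A2) = sum of predecessors on chain A = 4
EF(A2) = ES + duration = 4 + 6 = 10
Successor of A2 is M. ES(M) = max(sum(A), sum(B)) = max(10, 26) = 26
Free float = ES(successor) - EF(current) = 26 - 10 = 16

16


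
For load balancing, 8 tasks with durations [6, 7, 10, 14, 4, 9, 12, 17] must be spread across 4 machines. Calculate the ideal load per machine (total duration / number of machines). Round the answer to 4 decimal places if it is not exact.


Total processing time = 6 + 7 + 10 + 14 + 4 + 9 + 12 + 17 = 79
Number of machines = 4
Ideal balanced load = 79 / 4 = 19.75

19.75


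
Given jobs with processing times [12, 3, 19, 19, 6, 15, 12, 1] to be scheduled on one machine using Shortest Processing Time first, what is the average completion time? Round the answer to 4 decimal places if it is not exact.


Sort jobs by processing time (SPT order): [1, 3, 6, 12, 12, 15, 19, 19]
Compute completion times sequentially:
  Job 1: processing = 1, completes at 1
  Job 2: processing = 3, completes at 4
  Job 3: processing = 6, completes at 10
  Job 4: processing = 12, completes at 22
  Job 5: processing = 12, completes at 34
  Job 6: processing = 15, completes at 49
  Job 7: processing = 19, completes at 68
  Job 8: processing = 19, completes at 87
Sum of completion times = 275
Average completion time = 275/8 = 34.375

34.375


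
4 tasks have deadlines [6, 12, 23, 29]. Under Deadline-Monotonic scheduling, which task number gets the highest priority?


Sort tasks by relative deadline (ascending):
  Task 1: deadline = 6
  Task 2: deadline = 12
  Task 3: deadline = 23
  Task 4: deadline = 29
Priority order (highest first): [1, 2, 3, 4]
Highest priority task = 1

1


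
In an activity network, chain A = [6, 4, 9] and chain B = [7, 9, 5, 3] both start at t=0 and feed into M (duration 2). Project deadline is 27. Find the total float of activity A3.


Forward pass: ES(A3) = sum of predecessors on chain A = 10
EF = ES + duration = 10 + 9 = 19
Backward pass: LF(M) = deadline = 27; LS(M) = 27 - 2 = 25
LF(A3) = LS(M) - sum(successors on chain A) = 25 - 0 = 25
LS = LF - duration = 25 - 9 = 16
Total float = LS - ES = 16 - 10 = 6

6


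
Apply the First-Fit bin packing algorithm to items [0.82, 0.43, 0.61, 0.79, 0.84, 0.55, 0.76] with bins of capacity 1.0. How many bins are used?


Place items sequentially using First-Fit:
  Item 0.82 -> new Bin 1
  Item 0.43 -> new Bin 2
  Item 0.61 -> new Bin 3
  Item 0.79 -> new Bin 4
  Item 0.84 -> new Bin 5
  Item 0.55 -> Bin 2 (now 0.98)
  Item 0.76 -> new Bin 6
Total bins used = 6

6


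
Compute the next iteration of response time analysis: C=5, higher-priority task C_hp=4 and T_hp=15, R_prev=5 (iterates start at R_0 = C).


R_next = C + ceil(R_prev / T_hp) * C_hp
ceil(5 / 15) = ceil(0.3333) = 1
Interference = 1 * 4 = 4
R_next = 5 + 4 = 9

9


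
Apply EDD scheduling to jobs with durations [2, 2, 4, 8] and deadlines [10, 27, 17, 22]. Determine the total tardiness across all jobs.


Sort by due date (EDD order): [(2, 10), (4, 17), (8, 22), (2, 27)]
Compute completion times and tardiness:
  Job 1: p=2, d=10, C=2, tardiness=max(0,2-10)=0
  Job 2: p=4, d=17, C=6, tardiness=max(0,6-17)=0
  Job 3: p=8, d=22, C=14, tardiness=max(0,14-22)=0
  Job 4: p=2, d=27, C=16, tardiness=max(0,16-27)=0
Total tardiness = 0

0


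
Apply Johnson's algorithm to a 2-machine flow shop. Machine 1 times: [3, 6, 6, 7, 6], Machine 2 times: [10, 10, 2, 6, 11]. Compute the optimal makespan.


Apply Johnson's rule:
  Group 1 (a <= b): [(1, 3, 10), (2, 6, 10), (5, 6, 11)]
  Group 2 (a > b): [(4, 7, 6), (3, 6, 2)]
Optimal job order: [1, 2, 5, 4, 3]
Schedule:
  Job 1: M1 done at 3, M2 done at 13
  Job 2: M1 done at 9, M2 done at 23
  Job 5: M1 done at 15, M2 done at 34
  Job 4: M1 done at 22, M2 done at 40
  Job 3: M1 done at 28, M2 done at 42
Makespan = 42

42


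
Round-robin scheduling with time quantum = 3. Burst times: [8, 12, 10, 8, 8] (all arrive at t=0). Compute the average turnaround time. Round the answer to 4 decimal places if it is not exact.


Time quantum = 3
Execution trace:
  J1 runs 3 units, time = 3
  J2 runs 3 units, time = 6
  J3 runs 3 units, time = 9
  J4 runs 3 units, time = 12
  J5 runs 3 units, time = 15
  J1 runs 3 units, time = 18
  J2 runs 3 units, time = 21
  J3 runs 3 units, time = 24
  J4 runs 3 units, time = 27
  J5 runs 3 units, time = 30
  J1 runs 2 units, time = 32
  J2 runs 3 units, time = 35
  J3 runs 3 units, time = 38
  J4 runs 2 units, time = 40
  J5 runs 2 units, time = 42
  J2 runs 3 units, time = 45
  J3 runs 1 units, time = 46
Finish times: [32, 45, 46, 40, 42]
Average turnaround = 205/5 = 41.0

41.0


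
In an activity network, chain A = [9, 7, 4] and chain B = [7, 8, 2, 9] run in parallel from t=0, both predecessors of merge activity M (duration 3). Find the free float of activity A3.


ES(A3) = sum of predecessors on chain A = 16
EF(A3) = ES + duration = 16 + 4 = 20
Successor of A3 is M. ES(M) = max(sum(A), sum(B)) = max(20, 26) = 26
Free float = ES(successor) - EF(current) = 26 - 20 = 6

6


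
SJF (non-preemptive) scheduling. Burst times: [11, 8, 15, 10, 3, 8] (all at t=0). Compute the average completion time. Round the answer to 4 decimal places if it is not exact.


SJF order (ascending): [3, 8, 8, 10, 11, 15]
Completion times:
  Job 1: burst=3, C=3
  Job 2: burst=8, C=11
  Job 3: burst=8, C=19
  Job 4: burst=10, C=29
  Job 5: burst=11, C=40
  Job 6: burst=15, C=55
Average completion = 157/6 = 26.1667

26.1667


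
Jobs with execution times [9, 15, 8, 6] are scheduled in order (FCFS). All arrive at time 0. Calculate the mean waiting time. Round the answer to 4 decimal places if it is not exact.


FCFS order (as given): [9, 15, 8, 6]
Waiting times:
  Job 1: wait = 0
  Job 2: wait = 9
  Job 3: wait = 24
  Job 4: wait = 32
Sum of waiting times = 65
Average waiting time = 65/4 = 16.25

16.25


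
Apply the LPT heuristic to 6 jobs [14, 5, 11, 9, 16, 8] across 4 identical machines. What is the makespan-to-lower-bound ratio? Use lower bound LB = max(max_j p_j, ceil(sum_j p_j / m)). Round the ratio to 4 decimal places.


LPT order: [16, 14, 11, 9, 8, 5]
Machine loads after assignment: [16, 14, 16, 17]
LPT makespan = 17
Lower bound = max(max_job, ceil(total/4)) = max(16, 16) = 16
Ratio = 17 / 16 = 1.0625

1.0625


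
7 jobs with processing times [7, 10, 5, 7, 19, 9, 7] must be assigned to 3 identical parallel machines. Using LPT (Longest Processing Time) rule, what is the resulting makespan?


Sort jobs in decreasing order (LPT): [19, 10, 9, 7, 7, 7, 5]
Assign each job to the least loaded machine:
  Machine 1: jobs [19], load = 19
  Machine 2: jobs [10, 7, 5], load = 22
  Machine 3: jobs [9, 7, 7], load = 23
Makespan = max load = 23

23


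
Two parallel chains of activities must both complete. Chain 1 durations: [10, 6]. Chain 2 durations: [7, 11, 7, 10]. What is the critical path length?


Path A total = 10 + 6 = 16
Path B total = 7 + 11 + 7 + 10 = 35
Critical path = longest path = max(16, 35) = 35

35


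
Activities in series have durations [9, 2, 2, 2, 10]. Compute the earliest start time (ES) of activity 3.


Activity 3 starts after activities 1 through 2 complete.
Predecessor durations: [9, 2]
ES = 9 + 2 = 11

11


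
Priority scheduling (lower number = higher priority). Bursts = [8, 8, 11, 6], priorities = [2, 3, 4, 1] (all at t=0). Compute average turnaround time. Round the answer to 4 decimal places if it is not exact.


Sort by priority (ascending = highest first):
Order: [(1, 6), (2, 8), (3, 8), (4, 11)]
Completion times:
  Priority 1, burst=6, C=6
  Priority 2, burst=8, C=14
  Priority 3, burst=8, C=22
  Priority 4, burst=11, C=33
Average turnaround = 75/4 = 18.75

18.75


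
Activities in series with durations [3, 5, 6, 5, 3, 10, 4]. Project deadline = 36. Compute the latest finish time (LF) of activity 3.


LF(activity 3) = deadline - sum of successor durations
Successors: activities 4 through 7 with durations [5, 3, 10, 4]
Sum of successor durations = 22
LF = 36 - 22 = 14

14


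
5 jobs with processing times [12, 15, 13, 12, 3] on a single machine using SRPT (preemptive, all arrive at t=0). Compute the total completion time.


Since all jobs arrive at t=0, SRPT equals SPT ordering.
SPT order: [3, 12, 12, 13, 15]
Completion times:
  Job 1: p=3, C=3
  Job 2: p=12, C=15
  Job 3: p=12, C=27
  Job 4: p=13, C=40
  Job 5: p=15, C=55
Total completion time = 3 + 15 + 27 + 40 + 55 = 140

140


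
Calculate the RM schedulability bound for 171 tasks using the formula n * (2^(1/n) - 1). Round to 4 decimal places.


Compute 2^(1/171) = 1.0040617188
Subtract 1: 1.0040617188 - 1 = 0.0040617188
Multiply by n: 171 * 0.0040617188 = 0.6945539148
Round to 4 dp: 0.6946

0.6946


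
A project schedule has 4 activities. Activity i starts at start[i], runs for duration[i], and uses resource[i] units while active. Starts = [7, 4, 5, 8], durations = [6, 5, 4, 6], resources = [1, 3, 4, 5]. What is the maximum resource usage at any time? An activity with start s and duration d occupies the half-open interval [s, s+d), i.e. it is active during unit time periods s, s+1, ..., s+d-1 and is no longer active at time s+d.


Each activity i is active on [start_i, start_i + duration_i).
Compute total resource usage per time slot:
  t=0: active resources = [], total = 0
  t=1: active resources = [], total = 0
  t=2: active resources = [], total = 0
  t=3: active resources = [], total = 0
  t=4: active resources = [3], total = 3
  t=5: active resources = [3, 4], total = 7
  t=6: active resources = [3, 4], total = 7
  t=7: active resources = [1, 3, 4], total = 8
  t=8: active resources = [1, 3, 4, 5], total = 13
  t=9: active resources = [1, 5], total = 6
  t=10: active resources = [1, 5], total = 6
  t=11: active resources = [1, 5], total = 6
  t=12: active resources = [1, 5], total = 6
  t=13: active resources = [5], total = 5
Peak resource demand = 13

13


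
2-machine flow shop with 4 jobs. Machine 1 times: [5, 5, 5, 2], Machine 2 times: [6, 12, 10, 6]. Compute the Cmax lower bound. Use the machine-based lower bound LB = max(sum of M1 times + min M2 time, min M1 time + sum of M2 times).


LB1 = sum(M1 times) + min(M2 times) = 17 + 6 = 23
LB2 = min(M1 times) + sum(M2 times) = 2 + 34 = 36
Lower bound = max(LB1, LB2) = max(23, 36) = 36

36


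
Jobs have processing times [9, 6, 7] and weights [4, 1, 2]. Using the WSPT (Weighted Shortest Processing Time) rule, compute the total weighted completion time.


Compute p/w ratios and sort ascending (WSPT): [(9, 4), (7, 2), (6, 1)]
Compute weighted completion times:
  Job (p=9,w=4): C=9, w*C=4*9=36
  Job (p=7,w=2): C=16, w*C=2*16=32
  Job (p=6,w=1): C=22, w*C=1*22=22
Total weighted completion time = 90

90


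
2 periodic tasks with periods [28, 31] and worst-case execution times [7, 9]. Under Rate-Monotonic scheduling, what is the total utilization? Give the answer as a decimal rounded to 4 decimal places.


Compute individual utilizations (exact fractions):
  Task 1: C/T = 7/28 = 1/4 (approx. 0.25)
  Task 2: C/T = 9/31 (approx. 0.2903)
Total utilization U = 1/4 + 9/31 = 67/124
Rounded to 4 decimal places: U = 0.5403
RM (Liu & Layland) bound for 2 tasks = 0.828427; compare with U = 67/124 (approx. 0.540323)
U <= bound, so schedulable by RM sufficient condition.

0.5403


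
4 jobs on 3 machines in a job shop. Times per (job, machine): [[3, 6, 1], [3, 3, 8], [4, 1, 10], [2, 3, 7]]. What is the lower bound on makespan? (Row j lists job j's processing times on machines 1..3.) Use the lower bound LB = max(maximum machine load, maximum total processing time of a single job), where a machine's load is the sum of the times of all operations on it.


Machine loads:
  Machine 1: 3 + 3 + 4 + 2 = 12
  Machine 2: 6 + 3 + 1 + 3 = 13
  Machine 3: 1 + 8 + 10 + 7 = 26
Max machine load = 26
Job totals:
  Job 1: 10
  Job 2: 14
  Job 3: 15
  Job 4: 12
Max job total = 15
Lower bound = max(26, 15) = 26

26


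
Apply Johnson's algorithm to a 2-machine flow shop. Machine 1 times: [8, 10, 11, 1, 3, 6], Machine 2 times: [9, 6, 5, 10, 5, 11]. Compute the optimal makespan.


Apply Johnson's rule:
  Group 1 (a <= b): [(4, 1, 10), (5, 3, 5), (6, 6, 11), (1, 8, 9)]
  Group 2 (a > b): [(2, 10, 6), (3, 11, 5)]
Optimal job order: [4, 5, 6, 1, 2, 3]
Schedule:
  Job 4: M1 done at 1, M2 done at 11
  Job 5: M1 done at 4, M2 done at 16
  Job 6: M1 done at 10, M2 done at 27
  Job 1: M1 done at 18, M2 done at 36
  Job 2: M1 done at 28, M2 done at 42
  Job 3: M1 done at 39, M2 done at 47
Makespan = 47

47


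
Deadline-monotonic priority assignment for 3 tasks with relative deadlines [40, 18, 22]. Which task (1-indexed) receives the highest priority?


Sort tasks by relative deadline (ascending):
  Task 2: deadline = 18
  Task 3: deadline = 22
  Task 1: deadline = 40
Priority order (highest first): [2, 3, 1]
Highest priority task = 2

2


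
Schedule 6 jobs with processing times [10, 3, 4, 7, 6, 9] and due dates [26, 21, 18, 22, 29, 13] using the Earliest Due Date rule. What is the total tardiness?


Sort by due date (EDD order): [(9, 13), (4, 18), (3, 21), (7, 22), (10, 26), (6, 29)]
Compute completion times and tardiness:
  Job 1: p=9, d=13, C=9, tardiness=max(0,9-13)=0
  Job 2: p=4, d=18, C=13, tardiness=max(0,13-18)=0
  Job 3: p=3, d=21, C=16, tardiness=max(0,16-21)=0
  Job 4: p=7, d=22, C=23, tardiness=max(0,23-22)=1
  Job 5: p=10, d=26, C=33, tardiness=max(0,33-26)=7
  Job 6: p=6, d=29, C=39, tardiness=max(0,39-29)=10
Total tardiness = 18

18
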